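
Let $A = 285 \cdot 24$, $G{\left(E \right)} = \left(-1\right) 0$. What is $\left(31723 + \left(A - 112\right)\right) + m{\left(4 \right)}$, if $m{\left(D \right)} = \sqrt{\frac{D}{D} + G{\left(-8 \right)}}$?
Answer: $38452$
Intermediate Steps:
$G{\left(E \right)} = 0$
$A = 6840$
$m{\left(D \right)} = 1$ ($m{\left(D \right)} = \sqrt{\frac{D}{D} + 0} = \sqrt{1 + 0} = \sqrt{1} = 1$)
$\left(31723 + \left(A - 112\right)\right) + m{\left(4 \right)} = \left(31723 + \left(6840 - 112\right)\right) + 1 = \left(31723 + 6728\right) + 1 = 38451 + 1 = 38452$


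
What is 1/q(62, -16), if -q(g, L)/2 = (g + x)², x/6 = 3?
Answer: -1/12800 ≈ -7.8125e-5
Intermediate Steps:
x = 18 (x = 6*3 = 18)
q(g, L) = -2*(18 + g)² (q(g, L) = -2*(g + 18)² = -2*(18 + g)²)
1/q(62, -16) = 1/(-2*(18 + 62)²) = 1/(-2*80²) = 1/(-2*6400) = 1/(-12800) = -1/12800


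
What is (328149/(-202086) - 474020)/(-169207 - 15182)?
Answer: 3547893847/1380090202 ≈ 2.5708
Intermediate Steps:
(328149/(-202086) - 474020)/(-169207 - 15182) = (328149*(-1/202086) - 474020)/(-184389) = (-36461/22454 - 474020)*(-1/184389) = -10643681541/22454*(-1/184389) = 3547893847/1380090202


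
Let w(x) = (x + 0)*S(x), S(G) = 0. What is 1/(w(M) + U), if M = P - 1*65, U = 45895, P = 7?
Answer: 1/45895 ≈ 2.1789e-5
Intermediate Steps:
M = -58 (M = 7 - 1*65 = 7 - 65 = -58)
w(x) = 0 (w(x) = (x + 0)*0 = x*0 = 0)
1/(w(M) + U) = 1/(0 + 45895) = 1/45895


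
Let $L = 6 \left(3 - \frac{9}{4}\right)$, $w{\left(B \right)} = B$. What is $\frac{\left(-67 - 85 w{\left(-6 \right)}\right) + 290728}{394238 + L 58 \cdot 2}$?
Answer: $\frac{4101}{5560} \approx 0.73759$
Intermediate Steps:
$L = \frac{9}{2}$ ($L = 6 \left(3 - \frac{9}{4}\right) = 6 \cdot \frac{3}{4} = \frac{9}{2} \approx 4.5$)
$\frac{\left(-67 - 85 w{\left(-6 \right)}\right) + 290728}{394238 + L 58 \cdot 2} = \frac{\left(-67 - -510\right) + 290728}{394238 + \frac{9}{2} \cdot 58 \cdot 2} = \frac{\left(-67 + 510\right) + 290728}{394238 + 261 \cdot 2} = \frac{443 + 290728}{394238 + 522} = \frac{291171}{394760} = 291171 \cdot \frac{1}{394760} = \frac{4101}{5560}$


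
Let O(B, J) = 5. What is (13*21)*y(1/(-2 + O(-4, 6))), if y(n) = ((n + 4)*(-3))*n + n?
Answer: -1092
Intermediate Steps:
y(n) = n + n*(-12 - 3*n) (y(n) = ((4 + n)*(-3))*n + n = (-12 - 3*n)*n + n = n*(-12 - 3*n) + n = n + n*(-12 - 3*n))
(13*21)*y(1/(-2 + O(-4, 6))) = (13*21)*(-(11 + 3/(-2 + 5))/(-2 + 5)) = 273*(-1*(11 + 3/3)/3) = 273*(-1*1/3*(11 + 3*(1/3))) = 273*(-1*1/3*(11 + 1)) = 273*(-1*1/3*12) = 273*(-4) = -1092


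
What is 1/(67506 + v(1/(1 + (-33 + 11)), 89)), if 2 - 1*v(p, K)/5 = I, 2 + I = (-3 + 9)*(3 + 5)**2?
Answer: 1/65606 ≈ 1.5243e-5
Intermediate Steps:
I = 382 (I = -2 + (-3 + 9)*(3 + 5)**2 = -2 + 6*8**2 = -2 + 6*64 = -2 + 384 = 382)
v(p, K) = -1900 (v(p, K) = 10 - 5*382 = 10 - 1910 = -1900)
1/(67506 + v(1/(1 + (-33 + 11)), 89)) = 1/(67506 - 1900) = 1/65606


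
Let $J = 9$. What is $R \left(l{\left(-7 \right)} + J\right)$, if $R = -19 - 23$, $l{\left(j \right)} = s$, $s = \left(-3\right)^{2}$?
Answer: $-756$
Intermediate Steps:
$s = 9$
$l{\left(j \right)} = 9$
$R = -42$ ($R = -19 - 23 = -42$)
$R \left(l{\left(-7 \right)} + J\right) = - 42 \left(9 + 9\right) = \left(-42\right) 18 = -756$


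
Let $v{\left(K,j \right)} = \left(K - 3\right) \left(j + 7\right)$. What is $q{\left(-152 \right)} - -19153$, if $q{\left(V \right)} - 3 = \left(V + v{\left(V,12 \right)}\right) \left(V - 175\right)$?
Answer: $1031875$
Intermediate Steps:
$v{\left(K,j \right)} = \left(-3 + K\right) \left(7 + j\right)$
$q{\left(V \right)} = 3 + \left(-175 + V\right) \left(-57 + 20 V\right)$ ($q{\left(V \right)} = 3 + \left(V + \left(-21 - 36 + 7 V + V 12\right)\right) \left(V - 175\right) = 3 + \left(V + \left(-21 - 36 + 7 V + 12 V\right)\right) \left(V - 175\right) = 3 + \left(V + \left(-57 + 19 V\right)\right) \left(-175 + V\right) = 3 + \left(-57 + 20 V\right) \left(-175 + V\right) = 3 + \left(-175 + V\right) \left(-57 + 20 V\right)$)
$q{\left(-152 \right)} - -19153 = \left(9978 - -540664 + 20 \left(-152\right)^{2}\right) - -19153 = \left(9978 + 540664 + 20 \cdot 23104\right) + 19153 = \left(9978 + 540664 + 462080\right) + 19153 = 1012722 + 19153 = 1031875$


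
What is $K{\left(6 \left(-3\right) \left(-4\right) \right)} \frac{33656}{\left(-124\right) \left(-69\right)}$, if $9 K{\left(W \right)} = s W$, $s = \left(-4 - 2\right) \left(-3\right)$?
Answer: $\frac{403872}{713} \approx 566.44$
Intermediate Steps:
$s = 18$ ($s = \left(-6\right) \left(-3\right) = 18$)
$K{\left(W \right)} = 2 W$ ($K{\left(W \right)} = \frac{18 W}{9} = 2 W$)
$K{\left(6 \left(-3\right) \left(-4\right) \right)} \frac{33656}{\left(-124\right) \left(-69\right)} = 2 \cdot 6 \left(-3\right) \left(-4\right) \frac{33656}{\left(-124\right) \left(-69\right)} = 2 \left(\left(-18\right) \left(-4\right)\right) \frac{33656}{8556} = 2 \cdot 72 \cdot 33656 \cdot \frac{1}{8556} = 144 \cdot \frac{8414}{2139} = \frac{403872}{713}$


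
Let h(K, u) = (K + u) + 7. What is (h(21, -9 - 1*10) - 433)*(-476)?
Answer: 201824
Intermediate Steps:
h(K, u) = 7 + K + u
(h(21, -9 - 1*10) - 433)*(-476) = ((7 + 21 + (-9 - 1*10)) - 433)*(-476) = ((7 + 21 + (-9 - 10)) - 433)*(-476) = ((7 + 21 - 19) - 433)*(-476) = (9 - 433)*(-476) = -424*(-476) = 201824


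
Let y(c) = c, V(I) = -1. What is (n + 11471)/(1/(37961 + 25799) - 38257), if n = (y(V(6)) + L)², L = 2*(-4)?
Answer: -736555520/2439266319 ≈ -0.30196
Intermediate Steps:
L = -8
n = 81 (n = (-1 - 8)² = (-9)² = 81)
(n + 11471)/(1/(37961 + 25799) - 38257) = (81 + 11471)/(1/(37961 + 25799) - 38257) = 11552/(1/63760 - 38257) = 11552/(-2439266319/63760) = 11552*(-63760/2439266319) = -736555520/2439266319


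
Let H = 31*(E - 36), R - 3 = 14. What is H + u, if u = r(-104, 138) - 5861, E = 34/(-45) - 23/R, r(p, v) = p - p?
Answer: -5387408/765 ≈ -7042.4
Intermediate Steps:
R = 17 (R = 3 + 14 = 17)
r(p, v) = 0
E = -1613/765 (E = 34/(-45) - 23/17 = 34*(-1/45) - 23*1/17 = -34/45 - 23/17 = -1613/765 ≈ -2.1085)
H = -903743/765 (H = 31*(-1613/765 - 36) = 31*(-29153/765) = -903743/765 ≈ -1181.4)
u = -5861 (u = 0 - 5861 = -5861)
H + u = -903743/765 - 5861 = -5387408/765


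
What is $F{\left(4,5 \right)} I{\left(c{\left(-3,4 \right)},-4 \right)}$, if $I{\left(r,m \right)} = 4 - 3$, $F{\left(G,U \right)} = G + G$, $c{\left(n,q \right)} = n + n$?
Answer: $8$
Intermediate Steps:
$c{\left(n,q \right)} = 2 n$
$F{\left(G,U \right)} = 2 G$
$I{\left(r,m \right)} = 1$ ($I{\left(r,m \right)} = 4 - 3 = 1$)
$F{\left(4,5 \right)} I{\left(c{\left(-3,4 \right)},-4 \right)} = 2 \cdot 4 \cdot 1 = 8 \cdot 1 = 8$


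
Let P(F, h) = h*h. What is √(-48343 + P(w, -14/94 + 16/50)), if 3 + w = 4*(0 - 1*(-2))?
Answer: I*√66743513974/1175 ≈ 219.87*I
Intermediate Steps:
w = 5 (w = -3 + 4*(0 - 1*(-2)) = -3 + 4*(0 + 2) = -3 + 4*2 = -3 + 8 = 5)
P(F, h) = h²
√(-48343 + P(w, -14/94 + 16/50)) = √(-48343 + (-14/94 + 16/50)²) = √(-48343 + (-14*1/94 + 16*(1/50))²) = √(-48343 + (-7/47 + 8/25)²) = √(-48343 + (201/1175)²) = √(-48343 + 40401/1380625) = √(-66743513974/1380625) = I*√66743513974/1175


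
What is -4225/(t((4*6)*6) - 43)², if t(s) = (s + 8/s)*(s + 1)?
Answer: -1368900/140783294521 ≈ -9.7235e-6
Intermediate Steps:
t(s) = (1 + s)*(s + 8/s) (t(s) = (s + 8/s)*(1 + s) = (1 + s)*(s + 8/s))
-4225/(t((4*6)*6) - 43)² = -4225/((8 + (4*6)*6 + ((4*6)*6)² + 8/(((4*6)*6))) - 43)² = -4225/((8 + 24*6 + (24*6)² + 8/((24*6))) - 43)² = -4225/((8 + 144 + 144² + 8/144) - 43)² = -4225/((8 + 144 + 20736 + 8*(1/144)) - 43)² = -4225/((8 + 144 + 20736 + 1/18) - 43)² = -4225/(375985/18 - 43)² = -4225/((375211/18)²) = -4225/140783294521/324 = -4225*324/140783294521 = -1368900/140783294521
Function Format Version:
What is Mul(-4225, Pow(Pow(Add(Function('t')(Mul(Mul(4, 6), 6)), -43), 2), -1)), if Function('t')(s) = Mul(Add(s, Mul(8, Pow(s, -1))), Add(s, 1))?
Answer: Rational(-1368900, 140783294521) ≈ -9.7235e-6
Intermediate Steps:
Function('t')(s) = Mul(Add(1, s), Add(s, Mul(8, Pow(s, -1)))) (Function('t')(s) = Mul(Add(s, Mul(8, Pow(s, -1))), Add(1, s)) = Mul(Add(1, s), Add(s, Mul(8, Pow(s, -1)))))
Mul(-4225, Pow(Pow(Add(Function('t')(Mul(Mul(4, 6), 6)), -43), 2), -1)) = Mul(-4225, Pow(Pow(Add(Add(8, Mul(Mul(4, 6), 6), Pow(Mul(Mul(4, 6), 6), 2), Mul(8, Pow(Mul(Mul(4, 6), 6), -1))), -43), 2), -1)) = Mul(-4225, Pow(Pow(Add(Add(8, Mul(24, 6), Pow(Mul(24, 6), 2), Mul(8, Pow(Mul(24, 6), -1))), -43), 2), -1)) = Mul(-4225, Pow(Pow(Add(Add(8, 144, Pow(144, 2), Mul(8, Pow(144, -1))), -43), 2), -1)) = Mul(-4225, Pow(Pow(Add(Add(8, 144, 20736, Mul(8, Rational(1, 144))), -43), 2), -1)) = Mul(-4225, Pow(Pow(Add(Add(8, 144, 20736, Rational(1, 18)), -43), 2), -1)) = Mul(-4225, Pow(Pow(Add(Rational(375985, 18), -43), 2), -1)) = Mul(-4225, Pow(Pow(Rational(375211, 18), 2), -1)) = Mul(-4225, Pow(Rational(140783294521, 324), -1)) = Mul(-4225, Rational(324, 140783294521)) = Rational(-1368900, 140783294521)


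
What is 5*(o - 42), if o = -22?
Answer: -320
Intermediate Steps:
5*(o - 42) = 5*(-22 - 42) = 5*(-64) = -320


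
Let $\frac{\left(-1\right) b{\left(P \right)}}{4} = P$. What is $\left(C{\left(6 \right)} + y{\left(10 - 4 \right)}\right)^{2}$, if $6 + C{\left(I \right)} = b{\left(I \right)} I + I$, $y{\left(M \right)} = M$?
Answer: $19044$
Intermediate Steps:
$b{\left(P \right)} = - 4 P$
$C{\left(I \right)} = -6 + I - 4 I^{2}$ ($C{\left(I \right)} = -6 + \left(- 4 I I + I\right) = -6 - \left(- I + 4 I^{2}\right) = -6 + I - 4 I^{2}$)
$\left(C{\left(6 \right)} + y{\left(10 - 4 \right)}\right)^{2} = \left(\left(-6 + 6 - 4 \cdot 6^{2}\right) + \left(10 - 4\right)\right)^{2} = \left(\left(-6 + 6 - 144\right) + 6\right)^{2} = \left(-144 + 6\right)^{2} = \left(-138\right)^{2} = 19044$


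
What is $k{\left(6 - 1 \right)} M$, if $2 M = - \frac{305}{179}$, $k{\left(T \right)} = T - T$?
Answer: $0$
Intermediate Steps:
$k{\left(T \right)} = 0$
$M = - \frac{305}{358}$ ($M = \frac{\left(-305\right) \frac{1}{179}}{2} = \frac{1}{2} \left(- \frac{305}{179}\right) = - \frac{305}{358} \approx -0.85196$)
$k{\left(6 - 1 \right)} M = 0 \left(- \frac{305}{358}\right) = 0$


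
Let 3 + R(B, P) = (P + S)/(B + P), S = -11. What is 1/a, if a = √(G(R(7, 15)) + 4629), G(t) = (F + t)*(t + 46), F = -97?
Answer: 11*√38559/38559 ≈ 0.056018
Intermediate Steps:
R(B, P) = -3 + (-11 + P)/(B + P) (R(B, P) = -3 + (P - 11)/(B + P) = -3 + (-11 + P)/(B + P))
G(t) = (-97 + t)*(46 + t) (G(t) = (-97 + t)*(t + 46) = (-97 + t)*(46 + t))
a = √38559/11 (a = √((-4462 + ((-11 - 3*7 - 2*15)/(7 + 15))² - 51*(-11 - 3*7 - 2*15)/(7 + 15)) + 4629) = √((-4462 + ((-11 - 21 - 30)/22)² - 51*(-11 - 21 - 30)/22) + 4629) = √((-4462 + ((1/22)*(-62))² - 51*(-62)/22) + 4629) = √((-4462 + (-31/11)² - 51*(-31/11)) + 4629) = √((-4462 + 961/121 + 1581/11) + 4629) = √(-521550/121 + 4629) = √(38559/121) = √38559/11 ≈ 17.851)
1/a = 1/(√38559/11) = 11*√38559/38559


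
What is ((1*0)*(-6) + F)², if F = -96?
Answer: 9216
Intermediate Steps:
((1*0)*(-6) + F)² = ((1*0)*(-6) - 96)² = (0*(-6) - 96)² = (0 - 96)² = (-96)² = 9216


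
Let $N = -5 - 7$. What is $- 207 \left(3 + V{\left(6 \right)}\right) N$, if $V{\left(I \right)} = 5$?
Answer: $19872$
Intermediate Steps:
$N = -12$
$- 207 \left(3 + V{\left(6 \right)}\right) N = - 207 \left(3 + 5\right) \left(-12\right) = - 207 \cdot 8 \left(-12\right) = \left(-207\right) \left(-96\right) = 19872$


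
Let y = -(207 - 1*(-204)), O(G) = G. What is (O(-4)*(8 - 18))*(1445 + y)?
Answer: 41360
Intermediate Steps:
y = -411 (y = -(207 + 204) = -1*411 = -411)
(O(-4)*(8 - 18))*(1445 + y) = (-4*(8 - 18))*(1445 - 411) = -4*(-10)*1034 = 40*1034 = 41360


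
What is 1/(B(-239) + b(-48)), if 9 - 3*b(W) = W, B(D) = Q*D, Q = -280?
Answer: 1/66939 ≈ 1.4939e-5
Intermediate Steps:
B(D) = -280*D
b(W) = 3 - W/3
1/(B(-239) + b(-48)) = 1/(-280*(-239) + (3 - ⅓*(-48))) = 1/(66920 + (3 + 16)) = 1/(66920 + 19) = 1/66939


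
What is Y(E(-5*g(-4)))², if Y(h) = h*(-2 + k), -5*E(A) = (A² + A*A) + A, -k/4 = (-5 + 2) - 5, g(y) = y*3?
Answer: 1897473600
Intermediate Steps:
g(y) = 3*y
k = 32 (k = -4*((-5 + 2) - 5) = -4*(-3 - 5) = -4*(-8) = 32)
E(A) = -2*A²/5 - A/5 (E(A) = -((A² + A*A) + A)/5 = -((A² + A²) + A)/5 = -(2*A² + A)/5 = -(A + 2*A²)/5 = -2*A²/5 - A/5)
Y(h) = 30*h (Y(h) = h*(-2 + 32) = h*30 = 30*h)
Y(E(-5*g(-4)))² = (30*(-(-15*(-4))*(1 + 2*(-15*(-4)))/5))² = (30*(-(-5*(-12))*(1 + 2*(-5*(-12)))/5))² = (30*(-⅕*60*(1 + 2*60)))² = (30*(-⅕*60*(1 + 120)))² = (30*(-⅕*60*121))² = (30*(-1452))² = (-43560)² = 1897473600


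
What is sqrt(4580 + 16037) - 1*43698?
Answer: -43698 + sqrt(20617) ≈ -43554.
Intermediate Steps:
sqrt(4580 + 16037) - 1*43698 = sqrt(20617) - 43698 = -43698 + sqrt(20617)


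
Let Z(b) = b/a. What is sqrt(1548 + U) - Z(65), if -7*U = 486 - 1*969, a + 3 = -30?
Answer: 65/33 + 7*sqrt(33) ≈ 42.182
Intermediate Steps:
a = -33 (a = -3 - 30 = -33)
U = 69 (U = -(486 - 1*969)/7 = -(486 - 969)/7 = -1/7*(-483) = 69)
Z(b) = -b/33 (Z(b) = b/(-33) = b*(-1/33) = -b/33)
sqrt(1548 + U) - Z(65) = sqrt(1548 + 69) - (-1)*65/33 = sqrt(1617) - 1*(-65/33) = 7*sqrt(33) + 65/33 = 65/33 + 7*sqrt(33)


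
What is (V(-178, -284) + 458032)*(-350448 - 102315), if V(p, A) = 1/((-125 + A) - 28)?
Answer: -90625034383029/437 ≈ -2.0738e+11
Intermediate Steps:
V(p, A) = 1/(-153 + A)
(V(-178, -284) + 458032)*(-350448 - 102315) = (1/(-153 - 284) + 458032)*(-350448 - 102315) = (1/(-437) + 458032)*(-452763) = (-1/437 + 458032)*(-452763) = (200159983/437)*(-452763) = -90625034383029/437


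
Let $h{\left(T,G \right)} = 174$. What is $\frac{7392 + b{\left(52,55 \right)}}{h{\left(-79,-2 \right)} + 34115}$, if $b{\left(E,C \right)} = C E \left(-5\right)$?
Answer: $- \frac{6908}{34289} \approx -0.20146$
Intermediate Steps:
$b{\left(E,C \right)} = - 5 C E$
$\frac{7392 + b{\left(52,55 \right)}}{h{\left(-79,-2 \right)} + 34115} = \frac{7392 - 275 \cdot 52}{174 + 34115} = \frac{7392 - 14300}{34289} = \left(-6908\right) \frac{1}{34289} = - \frac{6908}{34289}$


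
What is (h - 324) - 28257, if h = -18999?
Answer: -47580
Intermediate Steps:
(h - 324) - 28257 = (-18999 - 324) - 28257 = -19323 - 28257 = -47580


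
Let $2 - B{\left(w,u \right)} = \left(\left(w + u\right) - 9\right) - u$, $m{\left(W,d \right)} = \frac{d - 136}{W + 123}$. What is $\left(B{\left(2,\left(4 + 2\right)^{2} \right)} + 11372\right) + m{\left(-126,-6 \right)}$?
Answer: $\frac{34285}{3} \approx 11428.0$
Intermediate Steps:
$m{\left(W,d \right)} = \frac{-136 + d}{123 + W}$
$B{\left(w,u \right)} = 11 - w$ ($B{\left(w,u \right)} = 2 - \left(\left(\left(w + u\right) - 9\right) - u\right) = 2 - \left(\left(\left(u + w\right) - 9\right) - u\right) = 2 - \left(\left(-9 + u + w\right) - u\right) = 2 - \left(-9 + w\right) = 11 - w$)
$\left(B{\left(2,\left(4 + 2\right)^{2} \right)} + 11372\right) + m{\left(-126,-6 \right)} = \left(\left(11 - 2\right) + 11372\right) + \frac{-136 - 6}{123 - 126} = \left(\left(11 - 2\right) + 11372\right) + \frac{1}{-3} \left(-142\right) = \left(9 + 11372\right) - - \frac{142}{3} = 11381 + \frac{142}{3} = \frac{34285}{3}$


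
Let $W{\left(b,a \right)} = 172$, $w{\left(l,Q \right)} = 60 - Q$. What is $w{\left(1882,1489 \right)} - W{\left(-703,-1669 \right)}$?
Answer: $-1601$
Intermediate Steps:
$w{\left(1882,1489 \right)} - W{\left(-703,-1669 \right)} = \left(60 - 1489\right) - 172 = -1429 - 172 = -1601$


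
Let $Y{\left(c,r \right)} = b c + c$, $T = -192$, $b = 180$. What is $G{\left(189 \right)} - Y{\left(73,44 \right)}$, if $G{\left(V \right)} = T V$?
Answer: $-49501$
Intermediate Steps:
$Y{\left(c,r \right)} = 181 c$ ($Y{\left(c,r \right)} = 180 c + c = 181 c$)
$G{\left(V \right)} = - 192 V$
$G{\left(189 \right)} - Y{\left(73,44 \right)} = \left(-192\right) 189 - 181 \cdot 73 = -36288 - 13213 = -49501$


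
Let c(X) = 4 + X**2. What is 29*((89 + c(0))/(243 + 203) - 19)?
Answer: -243049/446 ≈ -544.95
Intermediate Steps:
29*((89 + c(0))/(243 + 203) - 19) = 29*((89 + (4 + 0**2))/(243 + 203) - 19) = 29*((89 + (4 + 0))/446 - 19) = 29*((89 + 4)*(1/446) - 19) = 29*(93*(1/446) - 19) = 29*(93/446 - 19) = 29*(-8381/446) = -243049/446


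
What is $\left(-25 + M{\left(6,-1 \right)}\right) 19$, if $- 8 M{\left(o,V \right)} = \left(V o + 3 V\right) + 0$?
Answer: $- \frac{3629}{8} \approx -453.63$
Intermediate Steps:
$M{\left(o,V \right)} = - \frac{3 V}{8} - \frac{V o}{8}$ ($M{\left(o,V \right)} = - \frac{\left(V o + 3 V\right) + 0}{8} = - \frac{\left(3 V + V o\right) + 0}{8} = - \frac{3 V + V o}{8} = - \frac{3 V}{8} - \frac{V o}{8}$)
$\left(-25 + M{\left(6,-1 \right)}\right) 19 = \left(-25 - - \frac{3 + 6}{8}\right) 19 = \left(-25 - \left(- \frac{1}{8}\right) 9\right) 19 = \left(-25 + \frac{9}{8}\right) 19 = \left(- \frac{191}{8}\right) 19 = - \frac{3629}{8}$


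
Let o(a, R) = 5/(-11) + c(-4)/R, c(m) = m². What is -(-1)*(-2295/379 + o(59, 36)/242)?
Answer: -54983989/9080082 ≈ -6.0555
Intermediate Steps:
o(a, R) = -5/11 + 16/R (o(a, R) = 5/(-11) + (-4)²/R = 5*(-1/11) + 16/R = -5/11 + 16/R)
-(-1)*(-2295/379 + o(59, 36)/242) = -(-1)*(-2295/379 + (-5/11 + 16/36)/242) = -(-1)*(-2295*1/379 + (-5/11 + 16*(1/36))*(1/242)) = -(-1)*(-2295/379 + (-5/11 + 4/9)*(1/242)) = -(-1)*(-2295/379 - 1/99*1/242) = -(-1)*(-2295/379 - 1/23958) = -(-1)*(-54983989)/9080082 = -1*54983989/9080082 = -54983989/9080082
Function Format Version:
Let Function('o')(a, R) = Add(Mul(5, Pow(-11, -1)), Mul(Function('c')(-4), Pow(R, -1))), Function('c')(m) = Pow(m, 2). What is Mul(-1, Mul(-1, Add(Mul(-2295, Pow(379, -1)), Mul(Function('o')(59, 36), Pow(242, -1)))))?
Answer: Rational(-54983989, 9080082) ≈ -6.0555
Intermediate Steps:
Function('o')(a, R) = Add(Rational(-5, 11), Mul(16, Pow(R, -1))) (Function('o')(a, R) = Add(Mul(5, Pow(-11, -1)), Mul(Pow(-4, 2), Pow(R, -1))) = Add(Mul(5, Rational(-1, 11)), Mul(16, Pow(R, -1))) = Add(Rational(-5, 11), Mul(16, Pow(R, -1))))
Mul(-1, Mul(-1, Add(Mul(-2295, Pow(379, -1)), Mul(Function('o')(59, 36), Pow(242, -1))))) = Mul(-1, Mul(-1, Add(Mul(-2295, Pow(379, -1)), Mul(Add(Rational(-5, 11), Mul(16, Pow(36, -1))), Pow(242, -1))))) = Mul(-1, Mul(-1, Add(Mul(-2295, Rational(1, 379)), Mul(Add(Rational(-5, 11), Mul(16, Rational(1, 36))), Rational(1, 242))))) = Mul(-1, Mul(-1, Add(Rational(-2295, 379), Mul(Add(Rational(-5, 11), Rational(4, 9)), Rational(1, 242))))) = Mul(-1, Mul(-1, Add(Rational(-2295, 379), Mul(Rational(-1, 99), Rational(1, 242))))) = Mul(-1, Mul(-1, Add(Rational(-2295, 379), Rational(-1, 23958)))) = Mul(-1, Mul(-1, Rational(-54983989, 9080082))) = Mul(-1, Rational(54983989, 9080082)) = Rational(-54983989, 9080082)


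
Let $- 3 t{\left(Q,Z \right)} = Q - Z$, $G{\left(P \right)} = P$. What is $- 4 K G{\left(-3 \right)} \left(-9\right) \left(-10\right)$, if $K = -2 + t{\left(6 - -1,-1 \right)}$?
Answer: $-5040$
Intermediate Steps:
$t{\left(Q,Z \right)} = - \frac{Q}{3} + \frac{Z}{3}$ ($t{\left(Q,Z \right)} = - \frac{Q - Z}{3} = - \frac{Q}{3} + \frac{Z}{3}$)
$K = - \frac{14}{3}$ ($K = -2 + \left(- \frac{6 - -1}{3} + \frac{1}{3} \left(-1\right)\right) = -2 - \left(\frac{1}{3} + \frac{6 + 1}{3}\right) = -2 - \frac{8}{3} = - \frac{14}{3} \approx -4.6667$)
$- 4 K G{\left(-3 \right)} \left(-9\right) \left(-10\right) = \left(-4\right) \left(- \frac{14}{3}\right) \left(-3\right) \left(-9\right) \left(-10\right) = \frac{56}{3} \left(-3\right) \left(-9\right) \left(-10\right) = \left(-56\right) \left(-9\right) \left(-10\right) = 504 \left(-10\right) = -5040$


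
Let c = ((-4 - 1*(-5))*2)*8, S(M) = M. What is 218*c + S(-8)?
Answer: 3480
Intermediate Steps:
c = 16 (c = ((-4 + 5)*2)*8 = (1*2)*8 = 2*8 = 16)
218*c + S(-8) = 218*16 - 8 = 3488 - 8 = 3480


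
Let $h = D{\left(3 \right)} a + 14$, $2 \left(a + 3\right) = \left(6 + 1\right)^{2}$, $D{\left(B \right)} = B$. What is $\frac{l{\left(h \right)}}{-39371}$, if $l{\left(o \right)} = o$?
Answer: $- \frac{157}{78742} \approx -0.0019939$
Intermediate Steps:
$a = \frac{43}{2}$ ($a = -3 + \frac{\left(6 + 1\right)^{2}}{2} = -3 + \frac{7^{2}}{2} = -3 + \frac{1}{2} \cdot 49 = -3 + \frac{49}{2} = \frac{43}{2} \approx 21.5$)
$h = \frac{157}{2}$ ($h = 3 \cdot \frac{43}{2} + 14 = \frac{129}{2} + 14 = \frac{157}{2} \approx 78.5$)
$\frac{l{\left(h \right)}}{-39371} = \frac{157}{2 \left(-39371\right)} = \frac{157}{2} \left(- \frac{1}{39371}\right) = - \frac{157}{78742}$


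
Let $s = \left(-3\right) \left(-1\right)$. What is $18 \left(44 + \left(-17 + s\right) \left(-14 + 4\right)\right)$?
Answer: $3312$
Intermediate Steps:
$s = 3$
$18 \left(44 + \left(-17 + s\right) \left(-14 + 4\right)\right) = 18 \left(44 + \left(-17 + 3\right) \left(-14 + 4\right)\right) = 18 \left(44 - -140\right) = 18 \left(44 + 140\right) = 18 \cdot 184 = 3312$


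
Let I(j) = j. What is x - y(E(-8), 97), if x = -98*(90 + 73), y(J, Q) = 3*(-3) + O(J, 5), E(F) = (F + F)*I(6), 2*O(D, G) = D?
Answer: -15917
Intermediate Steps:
O(D, G) = D/2
E(F) = 12*F (E(F) = (F + F)*6 = (2*F)*6 = 12*F)
y(J, Q) = -9 + J/2 (y(J, Q) = 3*(-3) + J/2 = -9 + J/2)
x = -15974 (x = -98*163 = -15974)
x - y(E(-8), 97) = -15974 - (-9 + (12*(-8))/2) = -15974 - (-9 + (½)*(-96)) = -15974 - (-9 - 48) = -15974 - 1*(-57) = -15974 + 57 = -15917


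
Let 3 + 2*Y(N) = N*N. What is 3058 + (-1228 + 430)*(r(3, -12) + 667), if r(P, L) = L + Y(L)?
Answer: -575891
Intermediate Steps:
Y(N) = -3/2 + N²/2 (Y(N) = -3/2 + (N*N)/2 = -3/2 + N²/2)
r(P, L) = -3/2 + L + L²/2 (r(P, L) = L + (-3/2 + L²/2) = -3/2 + L + L²/2)
3058 + (-1228 + 430)*(r(3, -12) + 667) = 3058 + (-1228 + 430)*((-3/2 - 12 + (½)*(-12)²) + 667) = 3058 - 798*((-3/2 - 12 + (½)*144) + 667) = 3058 - 798*((-3/2 - 12 + 72) + 667) = 3058 - 798*(117/2 + 667) = 3058 - 798*1451/2 = 3058 - 578949 = -575891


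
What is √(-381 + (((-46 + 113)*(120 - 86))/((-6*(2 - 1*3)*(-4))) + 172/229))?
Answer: I*√897053685/1374 ≈ 21.798*I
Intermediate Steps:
√(-381 + (((-46 + 113)*(120 - 86))/((-6*(2 - 1*3)*(-4))) + 172/229)) = √(-381 + ((67*34)/((-6*(2 - 3)*(-4))) + 172*(1/229))) = √(-381 + (2278/((-(-6)*(-4))) + 172/229)) = √(-381 + (2278/((-6*4)) + 172/229)) = √(-381 + (2278/(-24) + 172/229)) = √(-381 + (2278*(-1/24) + 172/229)) = √(-381 + (-1139/12 + 172/229)) = √(-381 - 258767/2748) = √(-1305755/2748) = I*√897053685/1374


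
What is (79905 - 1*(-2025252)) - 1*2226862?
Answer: -121705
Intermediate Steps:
(79905 - 1*(-2025252)) - 1*2226862 = (79905 + 2025252) - 2226862 = 2105157 - 2226862 = -121705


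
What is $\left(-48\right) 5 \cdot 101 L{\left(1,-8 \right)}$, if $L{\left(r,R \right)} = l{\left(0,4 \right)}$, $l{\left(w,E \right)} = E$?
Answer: $-96960$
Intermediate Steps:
$L{\left(r,R \right)} = 4$
$\left(-48\right) 5 \cdot 101 L{\left(1,-8 \right)} = \left(-48\right) 5 \cdot 101 \cdot 4 = \left(-240\right) 101 \cdot 4 = \left(-24240\right) 4 = -96960$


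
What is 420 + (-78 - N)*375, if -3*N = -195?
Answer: -53205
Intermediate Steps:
N = 65 (N = -⅓*(-195) = 65)
420 + (-78 - N)*375 = 420 + (-78 - 1*65)*375 = 420 + (-78 - 65)*375 = 420 - 143*375 = 420 - 53625 = -53205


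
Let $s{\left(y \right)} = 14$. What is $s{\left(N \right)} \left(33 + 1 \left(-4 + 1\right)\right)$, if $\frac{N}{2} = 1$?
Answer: $420$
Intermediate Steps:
$N = 2$ ($N = 2 \cdot 1 = 2$)
$s{\left(N \right)} \left(33 + 1 \left(-4 + 1\right)\right) = 14 \left(33 + 1 \left(-4 + 1\right)\right) = 14 \left(33 + 1 \left(-3\right)\right) = 14 \left(33 - 3\right) = 14 \cdot 30 = 420$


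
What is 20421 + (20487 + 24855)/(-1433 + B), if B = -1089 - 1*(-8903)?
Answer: 14483527/709 ≈ 20428.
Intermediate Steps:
B = 7814 (B = -1089 + 8903 = 7814)
20421 + (20487 + 24855)/(-1433 + B) = 20421 + (20487 + 24855)/(-1433 + 7814) = 20421 + 45342/6381 = 20421 + 45342*(1/6381) = 20421 + 5038/709 = 14483527/709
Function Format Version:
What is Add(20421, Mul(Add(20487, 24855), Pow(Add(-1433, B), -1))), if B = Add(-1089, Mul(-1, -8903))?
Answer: Rational(14483527, 709) ≈ 20428.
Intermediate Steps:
B = 7814 (B = Add(-1089, 8903) = 7814)
Add(20421, Mul(Add(20487, 24855), Pow(Add(-1433, B), -1))) = Add(20421, Mul(Add(20487, 24855), Pow(Add(-1433, 7814), -1))) = Add(20421, Mul(45342, Pow(6381, -1))) = Add(20421, Mul(45342, Rational(1, 6381))) = Add(20421, Rational(5038, 709)) = Rational(14483527, 709)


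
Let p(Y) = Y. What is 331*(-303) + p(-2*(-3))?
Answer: -100287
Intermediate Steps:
331*(-303) + p(-2*(-3)) = 331*(-303) - 2*(-3) = -100293 + 6 = -100287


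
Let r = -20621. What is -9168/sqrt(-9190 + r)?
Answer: 3056*I*sqrt(29811)/9937 ≈ 53.099*I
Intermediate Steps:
-9168/sqrt(-9190 + r) = -9168/sqrt(-9190 - 20621) = -9168*(-I*sqrt(29811)/29811) = -(-3056)*I*sqrt(29811)/9937 = 3056*I*sqrt(29811)/9937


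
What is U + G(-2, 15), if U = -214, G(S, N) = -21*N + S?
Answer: -531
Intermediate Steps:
G(S, N) = S - 21*N
U + G(-2, 15) = -214 + (-2 - 21*15) = -214 + (-2 - 315) = -214 - 317 = -531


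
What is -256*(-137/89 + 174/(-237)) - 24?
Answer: 3923416/7031 ≈ 558.02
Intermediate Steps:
-256*(-137/89 + 174/(-237)) - 24 = -256*(-137*1/89 + 174*(-1/237)) - 24 = -256*(-137/89 - 58/79) - 24 = -256*(-15985/7031) - 24 = 4092160/7031 - 24 = 3923416/7031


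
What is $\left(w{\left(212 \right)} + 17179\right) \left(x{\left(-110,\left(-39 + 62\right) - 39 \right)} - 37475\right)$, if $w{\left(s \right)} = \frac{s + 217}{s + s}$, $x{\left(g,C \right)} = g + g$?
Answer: $- \frac{274582630875}{424} \approx -6.476 \cdot 10^{8}$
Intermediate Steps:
$x{\left(g,C \right)} = 2 g$
$w{\left(s \right)} = \frac{217 + s}{2 s}$
$\left(w{\left(212 \right)} + 17179\right) \left(x{\left(-110,\left(-39 + 62\right) - 39 \right)} - 37475\right) = \left(\frac{217 + 212}{2 \cdot 212} + 17179\right) \left(2 \left(-110\right) - 37475\right) = \left(\frac{1}{2} \cdot \frac{1}{212} \cdot 429 + 17179\right) \left(-220 - 37475\right) = \left(\frac{429}{424} + 17179\right) \left(-37695\right) = \frac{7284325}{424} \left(-37695\right) = - \frac{274582630875}{424}$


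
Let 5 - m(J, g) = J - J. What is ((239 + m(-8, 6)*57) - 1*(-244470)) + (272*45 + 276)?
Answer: 257510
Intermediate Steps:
m(J, g) = 5 (m(J, g) = 5 - (J - J) = 5 - 1*0 = 5 + 0 = 5)
((239 + m(-8, 6)*57) - 1*(-244470)) + (272*45 + 276) = ((239 + 5*57) - 1*(-244470)) + (272*45 + 276) = ((239 + 285) + 244470) + (12240 + 276) = (524 + 244470) + 12516 = 244994 + 12516 = 257510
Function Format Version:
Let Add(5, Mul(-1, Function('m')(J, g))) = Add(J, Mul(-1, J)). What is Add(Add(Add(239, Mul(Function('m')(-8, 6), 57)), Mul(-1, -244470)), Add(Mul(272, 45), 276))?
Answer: 257510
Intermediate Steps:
Function('m')(J, g) = 5 (Function('m')(J, g) = Add(5, Mul(-1, Add(J, Mul(-1, J)))) = Add(5, Mul(-1, 0)) = Add(5, 0) = 5)
Add(Add(Add(239, Mul(Function('m')(-8, 6), 57)), Mul(-1, -244470)), Add(Mul(272, 45), 276)) = Add(Add(Add(239, Mul(5, 57)), Mul(-1, -244470)), Add(Mul(272, 45), 276)) = Add(Add(Add(239, 285), 244470), Add(12240, 276)) = Add(Add(524, 244470), 12516) = Add(244994, 12516) = 257510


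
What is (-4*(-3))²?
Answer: 144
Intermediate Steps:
(-4*(-3))² = 12² = 144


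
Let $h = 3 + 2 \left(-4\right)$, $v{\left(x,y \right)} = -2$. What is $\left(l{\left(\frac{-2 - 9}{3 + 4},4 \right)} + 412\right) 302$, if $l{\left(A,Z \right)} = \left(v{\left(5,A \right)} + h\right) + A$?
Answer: $\frac{852848}{7} \approx 1.2184 \cdot 10^{5}$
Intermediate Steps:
$h = -5$ ($h = 3 - 8 = -5$)
$l{\left(A,Z \right)} = -7 + A$ ($l{\left(A,Z \right)} = \left(-2 - 5\right) + A = -7 + A$)
$\left(l{\left(\frac{-2 - 9}{3 + 4},4 \right)} + 412\right) 302 = \left(\left(-7 + \frac{-2 - 9}{3 + 4}\right) + 412\right) 302 = \left(\left(-7 - \frac{11}{7}\right) + 412\right) 302 = \left(- \frac{60}{7} + 412\right) 302 = \frac{2824}{7} \cdot 302 = \frac{852848}{7}$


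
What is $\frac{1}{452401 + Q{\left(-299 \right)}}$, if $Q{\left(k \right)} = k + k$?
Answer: $\frac{1}{451803} \approx 2.2134 \cdot 10^{-6}$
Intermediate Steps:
$Q{\left(k \right)} = 2 k$
$\frac{1}{452401 + Q{\left(-299 \right)}} = \frac{1}{452401 + 2 \left(-299\right)} = \frac{1}{452401 - 598} = \frac{1}{451803}$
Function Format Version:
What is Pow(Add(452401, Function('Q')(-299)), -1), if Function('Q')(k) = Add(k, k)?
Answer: Rational(1, 451803) ≈ 2.2134e-6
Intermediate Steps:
Function('Q')(k) = Mul(2, k)
Pow(Add(452401, Function('Q')(-299)), -1) = Pow(Add(452401, Mul(2, -299)), -1) = Pow(Add(452401, -598), -1) = Pow(451803, -1) = Rational(1, 451803)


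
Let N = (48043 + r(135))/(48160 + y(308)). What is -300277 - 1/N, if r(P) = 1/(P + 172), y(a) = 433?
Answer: -4428861047005/14749202 ≈ -3.0028e+5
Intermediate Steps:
r(P) = 1/(172 + P)
N = 14749202/14918051 (N = (48043 + 1/(172 + 135))/(48160 + 433) = (48043 + 1/307)/48593 = (48043 + 1/307)*(1/48593) = (14749202/307)*(1/48593) = 14749202/14918051 ≈ 0.98868)
-300277 - 1/N = -300277 - 1/14749202/14918051 = -300277 - 1*14918051/14749202 = -300277 - 14918051/14749202 = -4428861047005/14749202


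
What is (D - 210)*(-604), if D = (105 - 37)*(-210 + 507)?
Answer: -12071544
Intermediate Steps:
D = 20196 (D = 68*297 = 20196)
(D - 210)*(-604) = (20196 - 210)*(-604) = 19986*(-604) = -12071544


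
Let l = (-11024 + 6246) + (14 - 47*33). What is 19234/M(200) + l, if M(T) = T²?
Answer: -126290383/20000 ≈ -6314.5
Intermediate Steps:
l = -6315 (l = -4778 + (14 - 1551) = -4778 - 1537 = -6315)
19234/M(200) + l = 19234/(200²) - 6315 = 19234/40000 - 6315 = 19234*(1/40000) - 6315 = 9617/20000 - 6315 = -126290383/20000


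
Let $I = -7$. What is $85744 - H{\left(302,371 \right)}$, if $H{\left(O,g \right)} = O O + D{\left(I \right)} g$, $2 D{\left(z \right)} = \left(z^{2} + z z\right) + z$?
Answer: $- \frac{44681}{2} \approx -22341.0$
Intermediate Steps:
$D{\left(z \right)} = z^{2} + \frac{z}{2}$ ($D{\left(z \right)} = \frac{\left(z^{2} + z z\right) + z}{2} = \frac{\left(z^{2} + z^{2}\right) + z}{2} = \frac{2 z^{2} + z}{2} = \frac{z + 2 z^{2}}{2} = z^{2} + \frac{z}{2}$)
$H{\left(O,g \right)} = O^{2} + \frac{91 g}{2}$ ($H{\left(O,g \right)} = O O + - 7 \left(\frac{1}{2} - 7\right) g = O^{2} + \left(-7\right) \left(- \frac{13}{2}\right) g = O^{2} + \frac{91 g}{2}$)
$85744 - H{\left(302,371 \right)} = 85744 - \left(302^{2} + \frac{91}{2} \cdot 371\right) = 85744 - \left(91204 + \frac{33761}{2}\right) = 85744 - \frac{216169}{2} = - \frac{44681}{2}$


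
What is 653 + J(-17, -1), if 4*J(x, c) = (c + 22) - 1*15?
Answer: 1309/2 ≈ 654.50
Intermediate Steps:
J(x, c) = 7/4 + c/4 (J(x, c) = ((c + 22) - 1*15)/4 = ((22 + c) - 15)/4 = (7 + c)/4 = 7/4 + c/4)
653 + J(-17, -1) = 653 + (7/4 + (¼)*(-1)) = 653 + (7/4 - ¼) = 653 + 3/2 = 1309/2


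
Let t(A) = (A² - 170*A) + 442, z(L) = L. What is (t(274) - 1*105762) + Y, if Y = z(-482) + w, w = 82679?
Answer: 5373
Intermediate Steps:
t(A) = 442 + A² - 170*A
Y = 82197 (Y = -482 + 82679 = 82197)
(t(274) - 1*105762) + Y = ((442 + 274² - 170*274) - 1*105762) + 82197 = ((442 + 75076 - 46580) - 105762) + 82197 = (28938 - 105762) + 82197 = -76824 + 82197 = 5373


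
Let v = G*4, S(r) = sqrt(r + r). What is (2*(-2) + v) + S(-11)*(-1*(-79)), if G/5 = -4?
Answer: -84 + 79*I*sqrt(22) ≈ -84.0 + 370.54*I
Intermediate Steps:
G = -20 (G = 5*(-4) = -20)
S(r) = sqrt(2)*sqrt(r) (S(r) = sqrt(2*r) = sqrt(2)*sqrt(r))
v = -80 (v = -20*4 = -80)
(2*(-2) + v) + S(-11)*(-1*(-79)) = (2*(-2) - 80) + (sqrt(2)*sqrt(-11))*(-1*(-79)) = (-4 - 80) + (sqrt(2)*(I*sqrt(11)))*79 = -84 + (I*sqrt(22))*79 = -84 + 79*I*sqrt(22)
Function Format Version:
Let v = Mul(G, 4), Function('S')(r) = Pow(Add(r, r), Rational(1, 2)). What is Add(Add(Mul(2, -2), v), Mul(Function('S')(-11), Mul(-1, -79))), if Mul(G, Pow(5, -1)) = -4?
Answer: Add(-84, Mul(79, I, Pow(22, Rational(1, 2)))) ≈ Add(-84.000, Mul(370.54, I))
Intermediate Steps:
G = -20 (G = Mul(5, -4) = -20)
Function('S')(r) = Mul(Pow(2, Rational(1, 2)), Pow(r, Rational(1, 2))) (Function('S')(r) = Pow(Mul(2, r), Rational(1, 2)) = Mul(Pow(2, Rational(1, 2)), Pow(r, Rational(1, 2))))
v = -80 (v = Mul(-20, 4) = -80)
Add(Add(Mul(2, -2), v), Mul(Function('S')(-11), Mul(-1, -79))) = Add(Add(Mul(2, -2), -80), Mul(Mul(Pow(2, Rational(1, 2)), Pow(-11, Rational(1, 2))), Mul(-1, -79))) = Add(Add(-4, -80), Mul(Mul(Pow(2, Rational(1, 2)), Mul(I, Pow(11, Rational(1, 2)))), 79)) = Add(-84, Mul(Mul(I, Pow(22, Rational(1, 2))), 79)) = Add(-84, Mul(79, I, Pow(22, Rational(1, 2))))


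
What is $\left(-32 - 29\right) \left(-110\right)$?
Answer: $6710$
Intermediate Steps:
$\left(-32 - 29\right) \left(-110\right) = \left(-61\right) \left(-110\right) = 6710$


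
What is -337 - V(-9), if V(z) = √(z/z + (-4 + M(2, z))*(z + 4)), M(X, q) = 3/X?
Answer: -337 - 3*√6/2 ≈ -340.67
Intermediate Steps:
V(z) = √(-9 - 5*z/2) (V(z) = √(z/z + (-4 + 3/2)*(z + 4)) = √(1 + (-4 + 3*(½))*(4 + z)) = √(1 + (-4 + 3/2)*(4 + z)) = √(1 - 5*(4 + z)/2) = √(1 + (-10 - 5*z/2)) = √(-9 - 5*z/2))
-337 - V(-9) = -337 - √(-36 - 10*(-9))/2 = -337 - √(-36 + 90)/2 = -337 - √54/2 = -337 - 3*√6/2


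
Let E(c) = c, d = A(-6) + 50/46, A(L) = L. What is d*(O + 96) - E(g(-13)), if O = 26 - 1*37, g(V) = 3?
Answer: -9674/23 ≈ -420.61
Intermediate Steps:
d = -113/23 (d = -6 + 50/46 = -6 + 50*(1/46) = -6 + 25/23 = -113/23 ≈ -4.9130)
O = -11 (O = 26 - 37 = -11)
d*(O + 96) - E(g(-13)) = -113*(-11 + 96)/23 - 1*3 = -113/23*85 - 3 = -9605/23 - 3 = -9674/23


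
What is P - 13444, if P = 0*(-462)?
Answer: -13444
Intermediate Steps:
P = 0
P - 13444 = 0 - 13444 = -13444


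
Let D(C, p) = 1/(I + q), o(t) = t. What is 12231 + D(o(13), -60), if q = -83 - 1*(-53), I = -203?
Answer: 2849822/233 ≈ 12231.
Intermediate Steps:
q = -30 (q = -83 + 53 = -30)
D(C, p) = -1/233 (D(C, p) = 1/(-203 - 30) = 1/(-233) = -1/233)
12231 + D(o(13), -60) = 12231 - 1/233 = 2849822/233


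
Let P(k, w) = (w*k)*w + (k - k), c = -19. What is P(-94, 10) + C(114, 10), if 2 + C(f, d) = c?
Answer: -9421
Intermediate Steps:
C(f, d) = -21 (C(f, d) = -2 - 19 = -21)
P(k, w) = k*w² (P(k, w) = (k*w)*w + 0 = k*w² + 0 = k*w²)
P(-94, 10) + C(114, 10) = -94*10² - 21 = -94*100 - 21 = -9400 - 21 = -9421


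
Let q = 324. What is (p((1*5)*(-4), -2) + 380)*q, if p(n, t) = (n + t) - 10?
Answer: 112752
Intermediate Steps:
p(n, t) = -10 + n + t
(p((1*5)*(-4), -2) + 380)*q = ((-10 + (1*5)*(-4) - 2) + 380)*324 = ((-10 + 5*(-4) - 2) + 380)*324 = ((-10 - 20 - 2) + 380)*324 = (-32 + 380)*324 = 348*324 = 112752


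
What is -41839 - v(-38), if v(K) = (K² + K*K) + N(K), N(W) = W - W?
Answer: -44727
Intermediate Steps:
N(W) = 0
v(K) = 2*K² (v(K) = (K² + K*K) + 0 = (K² + K²) + 0 = 2*K² + 0 = 2*K²)
-41839 - v(-38) = -41839 - 2*(-38)² = -41839 - 2*1444 = -41839 - 1*2888 = -41839 - 2888 = -44727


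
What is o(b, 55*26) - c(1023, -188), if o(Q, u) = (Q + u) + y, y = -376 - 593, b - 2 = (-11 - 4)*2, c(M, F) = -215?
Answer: 648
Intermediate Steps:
b = -28 (b = 2 + (-11 - 4)*2 = 2 - 15*2 = 2 - 30 = -28)
y = -969
o(Q, u) = -969 + Q + u (o(Q, u) = (Q + u) - 969 = -969 + Q + u)
o(b, 55*26) - c(1023, -188) = (-969 - 28 + 55*26) - 1*(-215) = (-969 - 28 + 1430) + 215 = 433 + 215 = 648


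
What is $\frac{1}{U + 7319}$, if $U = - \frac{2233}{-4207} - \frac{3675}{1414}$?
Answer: $\frac{121402}{888290151} \approx 0.00013667$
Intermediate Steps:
$U = - \frac{251087}{121402}$ ($U = \left(-2233\right) \left(- \frac{1}{4207}\right) - \frac{525}{202} = \frac{319}{601} - \frac{525}{202} = - \frac{251087}{121402} \approx -2.0682$)
$\frac{1}{U + 7319} = \frac{1}{- \frac{251087}{121402} + 7319} = \frac{1}{\frac{888290151}{121402}} = \frac{121402}{888290151}$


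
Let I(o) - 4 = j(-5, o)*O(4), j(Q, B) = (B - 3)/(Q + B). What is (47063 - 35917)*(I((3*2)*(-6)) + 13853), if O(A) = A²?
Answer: 6339410106/41 ≈ 1.5462e+8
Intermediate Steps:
j(Q, B) = (-3 + B)/(B + Q)
I(o) = 4 + 16*(-3 + o)/(-5 + o) (I(o) = 4 + ((-3 + o)/(o - 5))*4² = 4 + ((-3 + o)/(-5 + o))*16 = 4 + 16*(-3 + o)/(-5 + o))
(47063 - 35917)*(I((3*2)*(-6)) + 13853) = (47063 - 35917)*(4*(-17 + 5*((3*2)*(-6)))/(-5 + (3*2)*(-6)) + 13853) = 11146*(4*(-17 + 5*(6*(-6)))/(-5 + 6*(-6)) + 13853) = 11146*(4*(-17 + 5*(-36))/(-5 - 36) + 13853) = 11146*(4*(-17 - 180)/(-41) + 13853) = 11146*(4*(-1/41)*(-197) + 13853) = 11146*(788/41 + 13853) = 11146*(568761/41) = 6339410106/41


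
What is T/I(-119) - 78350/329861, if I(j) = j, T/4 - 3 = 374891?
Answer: -70665851798/5607637 ≈ -12602.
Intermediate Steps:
T = 1499576 (T = 12 + 4*374891 = 12 + 1499564 = 1499576)
T/I(-119) - 78350/329861 = 1499576/(-119) - 78350/329861 = 1499576*(-1/119) - 78350*1/329861 = -1499576/119 - 78350/329861 = -70665851798/5607637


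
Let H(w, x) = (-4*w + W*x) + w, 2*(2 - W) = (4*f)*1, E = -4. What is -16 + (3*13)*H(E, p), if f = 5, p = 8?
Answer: -2044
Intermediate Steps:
W = -8 (W = 2 - 4*5/2 = 2 - 10 = -8)
H(w, x) = -8*x - 3*w (H(w, x) = (-4*w - 8*x) + w = (-8*x - 4*w) + w = -8*x - 3*w)
-16 + (3*13)*H(E, p) = -16 + (3*13)*(-8*8 - 3*(-4)) = -16 + 39*(-64 + 12) = -16 + 39*(-52) = -16 - 2028 = -2044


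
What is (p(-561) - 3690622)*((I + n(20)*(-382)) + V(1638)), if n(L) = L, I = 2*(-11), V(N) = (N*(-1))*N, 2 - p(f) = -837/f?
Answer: 1856980572340614/187 ≈ 9.9304e+12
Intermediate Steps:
p(f) = 2 + 837/f (p(f) = 2 - (-837)/f = 2 + 837/f)
V(N) = -N**2 (V(N) = (-N)*N = -N**2)
I = -22
(p(-561) - 3690622)*((I + n(20)*(-382)) + V(1638)) = ((2 + 837/(-561)) - 3690622)*((-22 + 20*(-382)) - 1*1638**2) = ((2 + 837*(-1/561)) - 3690622)*((-22 - 7640) - 1*2683044) = ((2 - 279/187) - 3690622)*(-7662 - 2683044) = (95/187 - 3690622)*(-2690706) = -690146219/187*(-2690706) = 1856980572340614/187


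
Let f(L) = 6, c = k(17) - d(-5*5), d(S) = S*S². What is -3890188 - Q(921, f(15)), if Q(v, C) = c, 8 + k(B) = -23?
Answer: -3905782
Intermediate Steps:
d(S) = S³
k(B) = -31 (k(B) = -8 - 23 = -31)
c = 15594 (c = -31 - (-5*5)³ = -31 - 1*(-25)³ = -31 - 1*(-15625) = -31 + 15625 = 15594)
Q(v, C) = 15594
-3890188 - Q(921, f(15)) = -3890188 - 1*15594 = -3890188 - 15594 = -3905782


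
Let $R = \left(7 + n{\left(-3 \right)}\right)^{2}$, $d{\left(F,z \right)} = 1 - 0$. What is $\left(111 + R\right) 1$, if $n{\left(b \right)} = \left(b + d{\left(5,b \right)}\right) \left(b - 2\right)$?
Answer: $400$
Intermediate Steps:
$d{\left(F,z \right)} = 1$ ($d{\left(F,z \right)} = 1 + 0 = 1$)
$n{\left(b \right)} = \left(1 + b\right) \left(-2 + b\right)$ ($n{\left(b \right)} = \left(b + 1\right) \left(b - 2\right) = \left(1 + b\right) \left(-2 + b\right)$)
$R = 289$ ($R = \left(7 - \left(-1 - 9\right)\right)^{2} = \left(7 + \left(-2 + 9 + 3\right)\right)^{2} = \left(7 + 10\right)^{2} = 17^{2} = 289$)
$\left(111 + R\right) 1 = \left(111 + 289\right) 1 = 400 \cdot 1 = 400$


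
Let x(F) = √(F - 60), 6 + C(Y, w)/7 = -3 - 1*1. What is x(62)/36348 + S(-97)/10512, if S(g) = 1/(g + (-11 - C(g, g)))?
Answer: -1/399456 + √2/36348 ≈ 3.6404e-5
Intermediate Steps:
C(Y, w) = -70 (C(Y, w) = -42 + 7*(-3 - 1*1) = -42 + 7*(-3 - 1) = -42 + 7*(-4) = -42 - 28 = -70)
S(g) = 1/(59 + g) (S(g) = 1/(g + (-11 - 1*(-70))) = 1/(g + (-11 + 70)) = 1/(g + 59) = 1/(59 + g))
x(F) = √(-60 + F)
x(62)/36348 + S(-97)/10512 = √(-60 + 62)/36348 + 1/((59 - 97)*10512) = √2*(1/36348) + (1/10512)/(-38) = √2/36348 - 1/38*1/10512 = √2/36348 - 1/399456 = -1/399456 + √2/36348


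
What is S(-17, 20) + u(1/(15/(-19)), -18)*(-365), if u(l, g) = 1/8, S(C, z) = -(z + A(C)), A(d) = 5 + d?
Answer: -429/8 ≈ -53.625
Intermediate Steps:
S(C, z) = -5 - C - z (S(C, z) = -(z + (5 + C)) = -(5 + C + z) = -5 - C - z)
u(l, g) = ⅛
S(-17, 20) + u(1/(15/(-19)), -18)*(-365) = (-5 - 1*(-17) - 1*20) + (⅛)*(-365) = (-5 + 17 - 20) - 365/8 = -8 - 365/8 = -429/8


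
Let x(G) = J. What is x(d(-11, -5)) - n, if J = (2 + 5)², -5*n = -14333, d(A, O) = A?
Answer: -14088/5 ≈ -2817.6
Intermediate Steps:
n = 14333/5 (n = -⅕*(-14333) = 14333/5 ≈ 2866.6)
J = 49 (J = 7² = 49)
x(G) = 49
x(d(-11, -5)) - n = 49 - 1*14333/5 = 49 - 14333/5 = -14088/5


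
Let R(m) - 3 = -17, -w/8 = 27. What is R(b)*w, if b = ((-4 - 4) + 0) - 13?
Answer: 3024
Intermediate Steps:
b = -21 (b = (-8 + 0) - 13 = -8 - 13 = -21)
w = -216 (w = -8*27 = -216)
R(m) = -14 (R(m) = 3 - 17 = -14)
R(b)*w = -14*(-216) = 3024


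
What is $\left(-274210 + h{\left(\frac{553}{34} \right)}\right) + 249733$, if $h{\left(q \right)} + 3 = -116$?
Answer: $-24596$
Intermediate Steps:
$h{\left(q \right)} = -119$ ($h{\left(q \right)} = -3 - 116 = -119$)
$\left(-274210 + h{\left(\frac{553}{34} \right)}\right) + 249733 = \left(-274210 - 119\right) + 249733 = -274329 + 249733 = -24596$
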